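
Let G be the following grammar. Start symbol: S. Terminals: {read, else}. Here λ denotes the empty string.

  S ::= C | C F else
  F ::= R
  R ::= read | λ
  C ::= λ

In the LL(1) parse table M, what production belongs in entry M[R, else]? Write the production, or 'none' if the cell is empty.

FIRST(R) = {λ, read}
FIRST(C) = {λ}
FIRST(F) = {λ, read}  (via R)
FIRST(S) = {λ, else, read}  (via C, C F else)
FOLLOW(S) includes $ since S is the start symbol.
FOLLOW(F): in S::=C F else, F is followed by else with FIRST {else}. Thus FOLLOW(F) = {else}.
FOLLOW(R): in F::=R, the suffix after R is empty, so FOLLOW(R) ⊇ FOLLOW(F) = {else}. Thus FOLLOW(R) = {else}.
For R ::= read: FIRST(read) = {read}, so it goes in M[R, t] for t ∈ {read}.
For R ::= λ: FIRST(λ) = {λ}, so it goes in M[R, t] for t ∈ {}; since λ ∈ FIRST, also for every t ∈ FOLLOW(R) = {else}.

R ::= λ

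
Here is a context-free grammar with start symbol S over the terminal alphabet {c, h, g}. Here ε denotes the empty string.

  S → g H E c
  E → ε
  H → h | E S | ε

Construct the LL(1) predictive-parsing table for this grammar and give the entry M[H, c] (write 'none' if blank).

FIRST(S): from S→g H E c we get {g}. So FIRST(S) = {g}.
FIRST(E): from E→ε we get {ε}. So FIRST(E) = {ε}.
FIRST(H): from H→h we get {h}; from H→E S we get {g}; from H→ε we get {ε}. So FIRST(H) = {ε, g, h}.
FOLLOW(S) includes $ since S is the start symbol.
FOLLOW(H): in S→g H E c, H is followed by E c with FIRST {c}. Thus FOLLOW(H) = {c}.
For H → h: FIRST(h) = {h}, so it goes in M[H, t] for t ∈ {h}.
For H → E S: FIRST(E S) = {g}, so it goes in M[H, t] for t ∈ {g}.
For H → ε: FIRST(ε) = {ε}, so it goes in M[H, t] for t ∈ {}; since ε ∈ FIRST, also for every t ∈ FOLLOW(H) = {c}.

H → ε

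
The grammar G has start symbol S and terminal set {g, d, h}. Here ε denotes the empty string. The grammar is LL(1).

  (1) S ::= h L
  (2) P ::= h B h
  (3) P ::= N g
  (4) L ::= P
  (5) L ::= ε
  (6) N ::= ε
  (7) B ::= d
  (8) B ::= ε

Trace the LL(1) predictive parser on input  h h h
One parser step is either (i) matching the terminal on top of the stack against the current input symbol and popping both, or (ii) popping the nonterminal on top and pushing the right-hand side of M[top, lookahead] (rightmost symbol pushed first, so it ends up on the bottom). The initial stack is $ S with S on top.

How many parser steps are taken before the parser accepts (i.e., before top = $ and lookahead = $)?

7

     Stack    Input    Action
  1  $ S      h h h $  expand S ::= h L
  2  $ L h    h h h $  match h
  3  $ L      h h $    expand L ::= P
  4  $ P      h h $    expand P ::= h B h
  5  $ h B h  h h $    match h
  6  $ h B    h $      expand B ::= ε
  7  $ h      h $      match h
Accept reached after 7 steps.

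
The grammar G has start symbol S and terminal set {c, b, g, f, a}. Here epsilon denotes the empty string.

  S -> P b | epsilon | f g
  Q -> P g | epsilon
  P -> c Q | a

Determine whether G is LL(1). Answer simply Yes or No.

FIRST(S) = {epsilon, a, c, f}
FIRST(Q) = {epsilon, a, c}
FIRST(P) = {a, c}
FOLLOW(S) = {$}
FOLLOW(Q) = {b, g}
FOLLOW(P) = {b, g}
Each cell of M receives at most one production.

Yes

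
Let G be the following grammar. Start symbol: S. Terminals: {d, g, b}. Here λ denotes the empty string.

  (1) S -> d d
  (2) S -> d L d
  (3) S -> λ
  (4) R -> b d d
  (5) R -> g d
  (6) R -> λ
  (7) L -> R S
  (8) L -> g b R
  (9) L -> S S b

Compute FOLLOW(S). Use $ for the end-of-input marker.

FIRST(S): from S->d d we get {d}; from S->d L d we get {d}; from S->λ we get {λ}. So FIRST(S) = {λ, d}.
FIRST(R): from R->b d d we get {b}; from R->g d we get {g}; from R->λ we get {λ}. So FIRST(R) = {λ, b, g}.
FIRST(L): from L->R S we get {λ, b, d, g}; from L->g b R we get {g}; from L->S S b we get {b, d}. So FIRST(L) = {λ, b, d, g}.
FOLLOW(S) includes $ since S is the start symbol.
FOLLOW(L): in S->d L d, L is followed by d with FIRST {d}. Thus FOLLOW(L) = {d}.
FOLLOW(S): in L->R S, the suffix after S is empty, so FOLLOW(S) ⊇ FOLLOW(L) = {d}; in L->S S b (occurrence 1), S is followed by S b with FIRST {b, d}; in L->S S b (occurrence 2), S is followed by b with FIRST {b}. Thus FOLLOW(S) = {$, b, d}.
FOLLOW(R): in L->R S, R is followed by S with FIRST {λ, d}; in L->R S, the suffix after R is nullable, so FOLLOW(R) ⊇ FOLLOW(L) = {d}; in L->g b R, the suffix after R is empty, so FOLLOW(R) ⊇ FOLLOW(L) = {d}. Thus FOLLOW(R) = {d}.

{$, b, d}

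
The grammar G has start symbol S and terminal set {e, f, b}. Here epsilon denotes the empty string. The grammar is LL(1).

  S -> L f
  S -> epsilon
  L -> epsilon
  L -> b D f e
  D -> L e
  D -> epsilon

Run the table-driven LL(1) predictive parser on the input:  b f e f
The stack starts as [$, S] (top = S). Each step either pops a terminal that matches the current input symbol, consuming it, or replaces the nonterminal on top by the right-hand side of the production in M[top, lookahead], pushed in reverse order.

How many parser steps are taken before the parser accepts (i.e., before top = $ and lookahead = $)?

7

step 1: stack=$ S  input=b f e f $  — expand S -> L f
step 2: stack=$ f L  input=b f e f $  — expand L -> b D f e
step 3: stack=$ f e f D b  input=b f e f $  — match b
step 4: stack=$ f e f D  input=f e f $  — expand D -> epsilon
step 5: stack=$ f e f  input=f e f $  — match f
step 6: stack=$ f e  input=e f $  — match e
step 7: stack=$ f  input=f $  — match f
Accept reached after 7 steps.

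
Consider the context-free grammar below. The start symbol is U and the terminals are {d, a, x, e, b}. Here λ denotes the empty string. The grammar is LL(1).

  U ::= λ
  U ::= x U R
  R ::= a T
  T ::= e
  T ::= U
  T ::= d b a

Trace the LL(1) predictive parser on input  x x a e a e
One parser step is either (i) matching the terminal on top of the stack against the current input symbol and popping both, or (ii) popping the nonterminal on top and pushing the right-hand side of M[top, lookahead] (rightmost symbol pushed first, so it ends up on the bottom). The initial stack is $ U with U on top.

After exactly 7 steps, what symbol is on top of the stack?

step 1: stack=$ U  input=x x a e a e $  — expand U ::= x U R
step 2: stack=$ R U x  input=x x a e a e $  — match x
step 3: stack=$ R U  input=x a e a e $  — expand U ::= x U R
step 4: stack=$ R R U x  input=x a e a e $  — match x
step 5: stack=$ R R U  input=a e a e $  — expand U ::= λ
step 6: stack=$ R R  input=a e a e $  — expand R ::= a T
step 7: stack=$ R T a  input=a e a e $  — match a
Stack after step 7: $ R T (top = T).

T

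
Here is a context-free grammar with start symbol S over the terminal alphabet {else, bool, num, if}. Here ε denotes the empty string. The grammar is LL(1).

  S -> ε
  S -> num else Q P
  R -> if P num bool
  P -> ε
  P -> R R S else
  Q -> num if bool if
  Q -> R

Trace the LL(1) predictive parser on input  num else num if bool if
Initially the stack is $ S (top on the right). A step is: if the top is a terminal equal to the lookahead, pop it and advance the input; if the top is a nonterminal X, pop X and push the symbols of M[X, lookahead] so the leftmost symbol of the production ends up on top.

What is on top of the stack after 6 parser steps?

bool

step 1: stack=$ S  input=num else num if bool if $  — expand S -> num else Q P
step 2: stack=$ P Q else num  input=num else num if bool if $  — match num
step 3: stack=$ P Q else  input=else num if bool if $  — match else
step 4: stack=$ P Q  input=num if bool if $  — expand Q -> num if bool if
step 5: stack=$ P if bool if num  input=num if bool if $  — match num
step 6: stack=$ P if bool if  input=if bool if $  — match if
Stack after step 6: $ P if bool (top = bool).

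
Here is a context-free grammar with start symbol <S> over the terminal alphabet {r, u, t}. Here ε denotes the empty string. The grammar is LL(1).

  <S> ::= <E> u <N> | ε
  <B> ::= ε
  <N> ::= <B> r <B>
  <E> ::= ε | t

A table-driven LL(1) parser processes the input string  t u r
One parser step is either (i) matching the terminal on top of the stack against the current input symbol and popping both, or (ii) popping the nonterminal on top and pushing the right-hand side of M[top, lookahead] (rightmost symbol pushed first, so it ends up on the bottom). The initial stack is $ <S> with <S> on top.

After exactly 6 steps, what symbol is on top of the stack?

     Stack        Input    Action
  1  $ <S>        t u r $  expand <S> ::= <E> u <N>
  2  $ <N> u <E>  t u r $  expand <E> ::= t
  3  $ <N> u t    t u r $  match t
  4  $ <N> u      u r $    match u
  5  $ <N>        r $      expand <N> ::= <B> r <B>
  6  $ <B> r <B>  r $      expand <B> ::= ε
Stack after step 6: $ <B> r (top = r).

r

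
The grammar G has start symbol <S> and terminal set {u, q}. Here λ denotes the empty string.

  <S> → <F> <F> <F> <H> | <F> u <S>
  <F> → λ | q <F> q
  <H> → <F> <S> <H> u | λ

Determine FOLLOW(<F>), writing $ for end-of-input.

{$, q, u}

FIRST(<F>) = {λ, q}
FIRST(<S>) = {λ, q, u}  (via <F> <F> <F> <H>, <F> u <S>)
FIRST(<H>) = {λ, q, u}  (via <F> <S> <H> u)
FOLLOW(<S>) includes $ since <S> is the start symbol.
FOLLOW(<S>): in <S>→<F> u <S>, the suffix after <S> is empty (adds nothing new); in <H>→<F> <S> <H> u, <S> is followed by <H> u with FIRST {q, u}. Thus FOLLOW(<S>) = {$, q, u}.
FOLLOW(<F>): in <S>→<F> <F> <F> <H> (occurrence 1), <F> is followed by <F> <F> <H> with FIRST {λ, q, u}; in <S>→<F> <F> <F> <H> (occurrence 1), the suffix after <F> is nullable, so FOLLOW(<F>) ⊇ FOLLOW(<S>) = {$, q, u}; in <S>→<F> <F> <F> <H> (occurrence 2), <F> is followed by <F> <H> with FIRST {λ, q, u}; in <S>→<F> <F> <F> <H> (occurrence 2), the suffix after <F> is nullable, so FOLLOW(<F>) ⊇ FOLLOW(<S>) = {$, q, u}; in <S>→<F> <F> <F> <H> (occurrence 3), <F> is followed by <H> with FIRST {λ, q, u}; in <S>→<F> <F> <F> <H> (occurrence 3), the suffix after <F> is nullable, so FOLLOW(<F>) ⊇ FOLLOW(<S>) = {$, q, u}; in <S>→<F> u <S>, <F> is followed by u <S> with FIRST {u}; in <F>→q <F> q, <F> is followed by q with FIRST {q}; in <H>→<F> <S> <H> u, <F> is followed by <S> <H> u with FIRST {q, u}. Thus FOLLOW(<F>) = {$, q, u}.
FOLLOW(<H>): in <S>→<F> <F> <F> <H>, the suffix after <H> is empty, so FOLLOW(<H>) ⊇ FOLLOW(<S>) = {$, q, u}; in <H>→<F> <S> <H> u, <H> is followed by u with FIRST {u}. Thus FOLLOW(<H>) = {$, q, u}.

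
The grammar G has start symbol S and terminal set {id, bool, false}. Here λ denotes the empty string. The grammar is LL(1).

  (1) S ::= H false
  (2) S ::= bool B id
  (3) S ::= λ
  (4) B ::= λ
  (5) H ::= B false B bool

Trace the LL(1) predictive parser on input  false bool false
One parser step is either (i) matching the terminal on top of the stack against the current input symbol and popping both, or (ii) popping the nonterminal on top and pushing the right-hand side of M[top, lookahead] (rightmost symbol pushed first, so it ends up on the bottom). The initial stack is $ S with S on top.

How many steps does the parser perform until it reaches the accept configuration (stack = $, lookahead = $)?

     Stack                   Input               Action
  1  $ S                     false bool false $  expand S ::= H false
  2  $ false H               false bool false $  expand H ::= B false B bool
  3  $ false bool B false B  false bool false $  expand B ::= λ
  4  $ false bool B false    false bool false $  match false
  5  $ false bool B          bool false $        expand B ::= λ
  6  $ false bool            bool false $        match bool
  7  $ false                 false $             match false
Accept reached after 7 steps.

7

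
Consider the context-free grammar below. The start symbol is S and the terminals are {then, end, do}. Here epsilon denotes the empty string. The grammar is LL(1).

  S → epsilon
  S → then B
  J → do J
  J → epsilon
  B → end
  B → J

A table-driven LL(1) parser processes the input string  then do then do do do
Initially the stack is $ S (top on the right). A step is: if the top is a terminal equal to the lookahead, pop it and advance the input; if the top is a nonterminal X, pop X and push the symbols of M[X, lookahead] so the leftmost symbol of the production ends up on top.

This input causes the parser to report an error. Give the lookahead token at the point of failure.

step 1: stack=$ S  input=then do then do do do $  — expand S → then B
step 2: stack=$ B then  input=then do then do do do $  — match then
step 3: stack=$ B  input=do then do do do $  — expand B → J
step 4: stack=$ J  input=do then do do do $  — expand J → do J
step 5: stack=$ J do  input=do then do do do $  — match do
step 6: stack=$ J  input=then do do do $  — error: M[J, then] is empty

then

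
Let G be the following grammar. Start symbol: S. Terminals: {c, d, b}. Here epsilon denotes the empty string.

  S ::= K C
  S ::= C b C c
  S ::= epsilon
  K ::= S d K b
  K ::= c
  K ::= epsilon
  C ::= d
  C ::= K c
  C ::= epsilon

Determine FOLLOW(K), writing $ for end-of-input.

FIRST(S): from S::=K C we get {epsilon, b, c, d}; from S::=C b C c we get {b, c, d}; from S::=epsilon we get {epsilon}. So FIRST(S) = {epsilon, b, c, d}.
FIRST(K): from K::=S d K b we get {b, c, d}; from K::=c we get {c}; from K::=epsilon we get {epsilon}. So FIRST(K) = {epsilon, b, c, d}.
FIRST(C): from C::=d we get {d}; from C::=K c we get {b, c, d}; from C::=epsilon we get {epsilon}. So FIRST(C) = {epsilon, b, c, d}.
FOLLOW(S) includes $ since S is the start symbol.
FOLLOW(S): in K::=S d K b, S is followed by d K b with FIRST {d}. Thus FOLLOW(S) = {$, d}.
FOLLOW(K): in S::=K C, K is followed by C with FIRST {epsilon, b, c, d}; in S::=K C, the suffix after K is nullable, so FOLLOW(K) ⊇ FOLLOW(S) = {$, d}; in K::=S d K b, K is followed by b with FIRST {b}; in C::=K c, K is followed by c with FIRST {c}. Thus FOLLOW(K) = {$, b, c, d}.
FOLLOW(C): in S::=K C, the suffix after C is empty, so FOLLOW(C) ⊇ FOLLOW(S) = {$, d}; in S::=C b C c (occurrence 1), C is followed by b C c with FIRST {b}; in S::=C b C c (occurrence 2), C is followed by c with FIRST {c}. Thus FOLLOW(C) = {$, b, c, d}.

{$, b, c, d}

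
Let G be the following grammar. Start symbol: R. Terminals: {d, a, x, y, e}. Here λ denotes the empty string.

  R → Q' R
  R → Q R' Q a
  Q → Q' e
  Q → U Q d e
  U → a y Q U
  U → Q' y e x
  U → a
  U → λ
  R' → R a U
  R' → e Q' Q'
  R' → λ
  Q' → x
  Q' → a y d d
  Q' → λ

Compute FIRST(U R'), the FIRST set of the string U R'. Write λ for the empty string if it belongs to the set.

FIRST(Q') = {λ, a, x}
FIRST(U) = {λ, a, x, y}  (via Q' y e x)
FIRST(Q) = {a, e, x, y}  (via Q' e, U Q d e)
FIRST(R) = {a, e, x, y}  (via Q' R, Q R' Q a)
FIRST(R') = {λ, a, e, x, y}  (via R a U)
FIRST(U R'): take FIRST of each symbol in turn, carrying on past any symbol whose FIRST contains λ; result {λ, a, e, x, y}.

{λ, a, e, x, y}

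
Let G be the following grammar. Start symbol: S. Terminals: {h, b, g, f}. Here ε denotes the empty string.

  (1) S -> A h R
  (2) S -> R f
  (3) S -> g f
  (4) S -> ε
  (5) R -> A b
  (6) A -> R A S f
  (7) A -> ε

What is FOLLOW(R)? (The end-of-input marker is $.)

FIRST(S) = {ε, b, g, h}  (via A h R, R f)
FIRST(R) = {b}  (via A b)
FIRST(A) = {ε, b}  (via R A S f)
FOLLOW(S) includes $ since S is the start symbol.
FOLLOW(S): in A->R A S f, S is followed by f with FIRST {f}. Thus FOLLOW(S) = {$, f}.
FOLLOW(R): in S->A h R, the suffix after R is empty, so FOLLOW(R) ⊇ FOLLOW(S) = {$, f}; in S->R f, R is followed by f with FIRST {f}; in A->R A S f, R is followed by A S f with FIRST {b, f, g, h}. Thus FOLLOW(R) = {$, b, f, g, h}.
FOLLOW(A): in S->A h R, A is followed by h R with FIRST {h}; in R->A b, A is followed by b with FIRST {b}; in A->R A S f, A is followed by S f with FIRST {b, f, g, h}. Thus FOLLOW(A) = {b, f, g, h}.

{$, b, f, g, h}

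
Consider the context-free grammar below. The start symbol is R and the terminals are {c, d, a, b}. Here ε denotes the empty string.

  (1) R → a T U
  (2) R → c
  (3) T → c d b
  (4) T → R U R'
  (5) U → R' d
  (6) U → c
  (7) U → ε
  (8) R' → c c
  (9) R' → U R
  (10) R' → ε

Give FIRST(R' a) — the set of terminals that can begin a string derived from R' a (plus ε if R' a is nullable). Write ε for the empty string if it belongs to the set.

FIRST(R) = {a, c}
FIRST(T) = {a, c}  (via R U R')
FIRST(U) = {ε, a, c, d}  (via R' d)
FIRST(R') = {ε, a, c, d}  (via U R)
FIRST(R' a): take FIRST of each symbol in turn, carrying on past any symbol whose FIRST contains ε; result {a, c, d}.

{a, c, d}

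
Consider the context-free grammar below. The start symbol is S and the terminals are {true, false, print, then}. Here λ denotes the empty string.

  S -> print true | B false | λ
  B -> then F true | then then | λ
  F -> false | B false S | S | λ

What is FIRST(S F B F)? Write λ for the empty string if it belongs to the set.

FIRST(B): from B->then F true we get {then}; from B->then then we get {then}; from B->λ we get {λ}. So FIRST(B) = {λ, then}.
FIRST(S): from S->print true we get {print}; from S->B false we get {false, then}; from S->λ we get {λ}. So FIRST(S) = {λ, false, print, then}.
FIRST(F): from F->false we get {false}; from F->B false S we get {false, then}; from F->S we get {λ, false, print, then}; from F->λ we get {λ}. So FIRST(F) = {λ, false, print, then}.
FIRST(S F B F): take FIRST of each symbol in turn, carrying on past any symbol whose FIRST contains λ; result {λ, false, print, then}.

{λ, false, print, then}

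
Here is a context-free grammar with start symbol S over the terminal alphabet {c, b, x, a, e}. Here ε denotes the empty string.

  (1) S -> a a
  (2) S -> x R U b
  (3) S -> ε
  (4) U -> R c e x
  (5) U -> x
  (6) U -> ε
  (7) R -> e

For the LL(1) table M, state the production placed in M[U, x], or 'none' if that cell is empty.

U -> x

FIRST(S): from S->a a we get {a}; from S->x R U b we get {x}; from S->ε we get {ε}. So FIRST(S) = {ε, a, x}.
FIRST(R): from R->e we get {e}. So FIRST(R) = {e}.
FIRST(U): from U->R c e x we get {e}; from U->x we get {x}; from U->ε we get {ε}. So FIRST(U) = {ε, e, x}.
FOLLOW(S) includes $ since S is the start symbol.
FOLLOW(U): in S->x R U b, U is followed by b with FIRST {b}. Thus FOLLOW(U) = {b}.
For U -> R c e x: FIRST(R c e x) = {e}, so it goes in M[U, t] for t ∈ {e}.
For U -> x: FIRST(x) = {x}, so it goes in M[U, t] for t ∈ {x}.
For U -> ε: FIRST(ε) = {ε}, so it goes in M[U, t] for t ∈ {}; since ε ∈ FIRST, also for every t ∈ FOLLOW(U) = {b}.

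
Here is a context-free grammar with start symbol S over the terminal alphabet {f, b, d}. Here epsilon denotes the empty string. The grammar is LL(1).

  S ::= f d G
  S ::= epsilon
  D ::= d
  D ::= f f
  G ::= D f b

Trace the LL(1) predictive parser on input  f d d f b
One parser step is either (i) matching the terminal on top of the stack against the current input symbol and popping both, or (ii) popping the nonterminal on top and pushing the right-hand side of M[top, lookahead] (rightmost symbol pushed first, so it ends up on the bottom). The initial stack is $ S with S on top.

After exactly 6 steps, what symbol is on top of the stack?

f

step 1: stack=$ S  input=f d d f b $  — expand S ::= f d G
step 2: stack=$ G d f  input=f d d f b $  — match f
step 3: stack=$ G d  input=d d f b $  — match d
step 4: stack=$ G  input=d f b $  — expand G ::= D f b
step 5: stack=$ b f D  input=d f b $  — expand D ::= d
step 6: stack=$ b f d  input=d f b $  — match d
Stack after step 6: $ b f (top = f).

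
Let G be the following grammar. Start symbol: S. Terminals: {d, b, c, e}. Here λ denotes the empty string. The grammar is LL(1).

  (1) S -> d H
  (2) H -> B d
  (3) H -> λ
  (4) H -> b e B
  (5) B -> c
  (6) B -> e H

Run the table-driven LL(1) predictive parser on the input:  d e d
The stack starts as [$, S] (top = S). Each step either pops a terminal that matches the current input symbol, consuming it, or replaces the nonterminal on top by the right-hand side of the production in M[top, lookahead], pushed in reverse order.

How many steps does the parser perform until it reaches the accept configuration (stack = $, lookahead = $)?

7

step 1: stack=$ S  input=d e d $  — expand S -> d H
step 2: stack=$ H d  input=d e d $  — match d
step 3: stack=$ H  input=e d $  — expand H -> B d
step 4: stack=$ d B  input=e d $  — expand B -> e H
step 5: stack=$ d H e  input=e d $  — match e
step 6: stack=$ d H  input=d $  — expand H -> λ
step 7: stack=$ d  input=d $  — match d
Accept reached after 7 steps.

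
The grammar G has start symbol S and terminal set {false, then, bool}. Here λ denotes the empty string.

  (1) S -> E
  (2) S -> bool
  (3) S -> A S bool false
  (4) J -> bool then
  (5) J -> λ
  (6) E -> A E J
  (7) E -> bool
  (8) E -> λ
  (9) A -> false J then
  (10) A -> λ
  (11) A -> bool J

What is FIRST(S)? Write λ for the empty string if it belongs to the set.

FIRST(J): from J->bool then we get {bool}; from J->λ we get {λ}. So FIRST(J) = {λ, bool}.
FIRST(A): from A->false J then we get {false}; from A->λ we get {λ}; from A->bool J we get {bool}. So FIRST(A) = {λ, bool, false}.
FIRST(E): from E->A E J we get {λ, bool, false}; from E->bool we get {bool}; from E->λ we get {λ}. So FIRST(E) = {λ, bool, false}.
FIRST(S): from S->E we get {λ, bool, false}; from S->bool we get {bool}; from S->A S bool false we get {bool, false}. So FIRST(S) = {λ, bool, false}.

{λ, bool, false}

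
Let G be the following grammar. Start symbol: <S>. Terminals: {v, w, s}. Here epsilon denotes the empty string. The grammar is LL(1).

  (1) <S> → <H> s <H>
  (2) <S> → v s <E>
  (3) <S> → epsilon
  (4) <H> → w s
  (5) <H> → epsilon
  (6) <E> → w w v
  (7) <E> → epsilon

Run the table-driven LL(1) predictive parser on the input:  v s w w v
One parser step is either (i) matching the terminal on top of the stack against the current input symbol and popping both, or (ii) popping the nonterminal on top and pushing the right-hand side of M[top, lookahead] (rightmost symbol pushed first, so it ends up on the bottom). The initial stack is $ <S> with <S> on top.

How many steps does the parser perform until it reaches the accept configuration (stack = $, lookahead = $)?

7

     Stack      Input        Action
  1  $ <S>      v s w w v $  expand <S> → v s <E>
  2  $ <E> s v  v s w w v $  match v
  3  $ <E> s    s w w v $    match s
  4  $ <E>      w w v $      expand <E> → w w v
  5  $ v w w    w w v $      match w
  6  $ v w      w v $        match w
  7  $ v        v $          match v
Accept reached after 7 steps.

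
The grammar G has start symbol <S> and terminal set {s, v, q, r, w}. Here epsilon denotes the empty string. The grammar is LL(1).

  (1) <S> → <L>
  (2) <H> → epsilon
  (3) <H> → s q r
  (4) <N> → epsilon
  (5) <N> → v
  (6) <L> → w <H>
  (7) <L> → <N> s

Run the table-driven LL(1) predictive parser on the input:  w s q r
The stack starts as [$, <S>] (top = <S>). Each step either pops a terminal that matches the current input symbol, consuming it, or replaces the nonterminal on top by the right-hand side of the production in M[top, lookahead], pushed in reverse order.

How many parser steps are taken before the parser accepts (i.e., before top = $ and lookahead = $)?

step 1: stack=$ <S>  input=w s q r $  — expand <S> → <L>
step 2: stack=$ <L>  input=w s q r $  — expand <L> → w <H>
step 3: stack=$ <H> w  input=w s q r $  — match w
step 4: stack=$ <H>  input=s q r $  — expand <H> → s q r
step 5: stack=$ r q s  input=s q r $  — match s
step 6: stack=$ r q  input=q r $  — match q
step 7: stack=$ r  input=r $  — match r
Accept reached after 7 steps.

7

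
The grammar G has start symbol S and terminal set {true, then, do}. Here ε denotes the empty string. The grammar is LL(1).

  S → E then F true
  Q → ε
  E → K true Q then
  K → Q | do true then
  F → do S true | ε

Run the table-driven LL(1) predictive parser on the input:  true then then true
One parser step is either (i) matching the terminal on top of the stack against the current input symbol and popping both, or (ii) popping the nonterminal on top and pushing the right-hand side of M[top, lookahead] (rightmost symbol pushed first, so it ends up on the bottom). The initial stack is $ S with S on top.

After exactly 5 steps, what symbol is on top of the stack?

Q

     Stack                        Input                  Action
  1  $ S                          true then then true $  expand S → E then F true
  2  $ true F then E              true then then true $  expand E → K true Q then
  3  $ true F then then Q true K  true then then true $  expand K → Q
  4  $ true F then then Q true Q  true then then true $  expand Q → ε
  5  $ true F then then Q true    true then then true $  match true
Stack after step 5: $ true F then then Q (top = Q).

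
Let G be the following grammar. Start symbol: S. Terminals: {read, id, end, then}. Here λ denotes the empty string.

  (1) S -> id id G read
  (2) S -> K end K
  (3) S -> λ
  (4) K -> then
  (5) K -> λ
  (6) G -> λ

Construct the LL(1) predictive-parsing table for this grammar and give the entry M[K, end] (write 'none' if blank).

K -> λ

FIRST(K): from K->then we get {then}; from K->λ we get {λ}. So FIRST(K) = {λ, then}.
FIRST(G): from G->λ we get {λ}. So FIRST(G) = {λ}.
FIRST(S): from S->id id G read we get {id}; from S->K end K we get {end, then}; from S->λ we get {λ}. So FIRST(S) = {λ, end, id, then}.
FOLLOW(S) includes $ since S is the start symbol.
FOLLOW(S): S appears on no right-hand side. Thus FOLLOW(S) = {$}.
FOLLOW(K): in S->K end K (occurrence 1), K is followed by end K with FIRST {end}; in S->K end K (occurrence 2), the suffix after K is empty, so FOLLOW(K) ⊇ FOLLOW(S) = {$}. Thus FOLLOW(K) = {$, end}.
For K -> then: FIRST(then) = {then}, so it goes in M[K, t] for t ∈ {then}.
For K -> λ: FIRST(λ) = {λ}, so it goes in M[K, t] for t ∈ {}; since λ ∈ FIRST, also for every t ∈ FOLLOW(K) = {$, end}.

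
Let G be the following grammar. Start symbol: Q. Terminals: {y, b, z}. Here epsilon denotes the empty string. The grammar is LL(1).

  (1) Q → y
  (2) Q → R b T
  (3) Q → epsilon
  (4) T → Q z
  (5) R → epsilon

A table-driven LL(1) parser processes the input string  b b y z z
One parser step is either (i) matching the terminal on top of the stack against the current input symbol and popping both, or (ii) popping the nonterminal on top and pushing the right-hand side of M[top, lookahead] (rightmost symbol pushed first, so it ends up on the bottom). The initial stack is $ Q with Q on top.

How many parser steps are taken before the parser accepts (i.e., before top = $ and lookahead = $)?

12

step 1: stack=$ Q  input=b b y z z $  — expand Q → R b T
step 2: stack=$ T b R  input=b b y z z $  — expand R → epsilon
step 3: stack=$ T b  input=b b y z z $  — match b
step 4: stack=$ T  input=b y z z $  — expand T → Q z
step 5: stack=$ z Q  input=b y z z $  — expand Q → R b T
step 6: stack=$ z T b R  input=b y z z $  — expand R → epsilon
step 7: stack=$ z T b  input=b y z z $  — match b
step 8: stack=$ z T  input=y z z $  — expand T → Q z
step 9: stack=$ z z Q  input=y z z $  — expand Q → y
step 10: stack=$ z z y  input=y z z $  — match y
step 11: stack=$ z z  input=z z $  — match z
step 12: stack=$ z  input=z $  — match z
Accept reached after 12 steps.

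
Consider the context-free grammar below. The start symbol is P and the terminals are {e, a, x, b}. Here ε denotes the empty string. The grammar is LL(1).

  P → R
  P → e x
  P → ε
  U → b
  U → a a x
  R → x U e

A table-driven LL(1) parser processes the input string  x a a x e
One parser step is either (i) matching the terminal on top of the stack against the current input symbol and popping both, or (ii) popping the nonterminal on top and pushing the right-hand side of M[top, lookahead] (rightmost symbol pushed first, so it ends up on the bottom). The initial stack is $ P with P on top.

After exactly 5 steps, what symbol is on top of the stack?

a

     Stack      Input        Action
  1  $ P        x a a x e $  expand P → R
  2  $ R        x a a x e $  expand R → x U e
  3  $ e U x    x a a x e $  match x
  4  $ e U      a a x e $    expand U → a a x
  5  $ e x a a  a a x e $    match a
Stack after step 5: $ e x a (top = a).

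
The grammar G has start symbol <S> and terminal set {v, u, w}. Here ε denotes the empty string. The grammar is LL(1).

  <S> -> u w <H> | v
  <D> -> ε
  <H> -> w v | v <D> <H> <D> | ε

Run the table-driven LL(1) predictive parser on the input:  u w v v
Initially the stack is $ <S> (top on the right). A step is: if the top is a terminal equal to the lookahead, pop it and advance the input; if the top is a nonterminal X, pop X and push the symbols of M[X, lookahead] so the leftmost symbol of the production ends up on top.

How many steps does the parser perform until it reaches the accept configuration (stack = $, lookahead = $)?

step 1: stack=$ <S>  input=u w v v $  — expand <S> -> u w <H>
step 2: stack=$ <H> w u  input=u w v v $  — match u
step 3: stack=$ <H> w  input=w v v $  — match w
step 4: stack=$ <H>  input=v v $  — expand <H> -> v <D> <H> <D>
step 5: stack=$ <D> <H> <D> v  input=v v $  — match v
step 6: stack=$ <D> <H> <D>  input=v $  — expand <D> -> ε
step 7: stack=$ <D> <H>  input=v $  — expand <H> -> v <D> <H> <D>
step 8: stack=$ <D> <D> <H> <D> v  input=v $  — match v
step 9: stack=$ <D> <D> <H> <D>  input=$  — expand <D> -> ε
step 10: stack=$ <D> <D> <H>  input=$  — expand <H> -> ε
step 11: stack=$ <D> <D>  input=$  — expand <D> -> ε
step 12: stack=$ <D>  input=$  — expand <D> -> ε
Accept reached after 12 steps.

12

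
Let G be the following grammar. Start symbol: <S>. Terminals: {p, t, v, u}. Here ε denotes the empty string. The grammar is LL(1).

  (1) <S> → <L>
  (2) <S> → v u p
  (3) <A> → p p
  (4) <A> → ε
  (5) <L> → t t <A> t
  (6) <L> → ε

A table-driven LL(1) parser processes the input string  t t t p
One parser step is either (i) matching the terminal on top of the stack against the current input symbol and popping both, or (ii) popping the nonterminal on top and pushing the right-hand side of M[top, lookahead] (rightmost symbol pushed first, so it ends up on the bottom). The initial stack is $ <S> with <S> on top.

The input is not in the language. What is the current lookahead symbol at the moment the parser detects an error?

p

step 1: stack=$ <S>  input=t t t p $  — expand <S> → <L>
step 2: stack=$ <L>  input=t t t p $  — expand <L> → t t <A> t
step 3: stack=$ t <A> t t  input=t t t p $  — match t
step 4: stack=$ t <A> t  input=t t p $  — match t
step 5: stack=$ t <A>  input=t p $  — expand <A> → ε
step 6: stack=$ t  input=t p $  — match t
step 7: stack=$  input=p $  — error: stack empty but input remains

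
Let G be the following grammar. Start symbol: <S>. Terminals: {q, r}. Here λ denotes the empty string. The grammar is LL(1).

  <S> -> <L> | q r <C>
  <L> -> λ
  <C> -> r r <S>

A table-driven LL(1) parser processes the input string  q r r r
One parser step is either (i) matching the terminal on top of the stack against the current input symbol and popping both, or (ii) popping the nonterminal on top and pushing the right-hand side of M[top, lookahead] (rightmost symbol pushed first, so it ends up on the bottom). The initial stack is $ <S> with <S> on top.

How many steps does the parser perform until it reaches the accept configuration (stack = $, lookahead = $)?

8

step 1: stack=$ <S>  input=q r r r $  — expand <S> -> q r <C>
step 2: stack=$ <C> r q  input=q r r r $  — match q
step 3: stack=$ <C> r  input=r r r $  — match r
step 4: stack=$ <C>  input=r r $  — expand <C> -> r r <S>
step 5: stack=$ <S> r r  input=r r $  — match r
step 6: stack=$ <S> r  input=r $  — match r
step 7: stack=$ <S>  input=$  — expand <S> -> <L>
step 8: stack=$ <L>  input=$  — expand <L> -> λ
Accept reached after 8 steps.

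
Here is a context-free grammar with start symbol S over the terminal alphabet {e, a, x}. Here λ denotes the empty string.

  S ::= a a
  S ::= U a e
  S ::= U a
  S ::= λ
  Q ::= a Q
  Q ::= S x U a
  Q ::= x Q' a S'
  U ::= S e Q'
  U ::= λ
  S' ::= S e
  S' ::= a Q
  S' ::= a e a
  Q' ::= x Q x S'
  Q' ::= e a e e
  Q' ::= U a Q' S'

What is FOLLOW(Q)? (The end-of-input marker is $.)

FIRST(S) = {λ, a, e}  (via U a e, U a)
FIRST(Q) = {a, e, x}  (via S x U a)
FIRST(U) = {λ, a, e}  (via S e Q')
FIRST(S') = {a, e}  (via S e)
FIRST(Q') = {a, e, x}  (via U a Q' S')
FOLLOW(S) includes $ since S is the start symbol.
FOLLOW(S): in Q::=S x U a, S is followed by x U a with FIRST {x}; in U::=S e Q', S is followed by e Q' with FIRST {e}; in S'::=S e, S is followed by e with FIRST {e}. Thus FOLLOW(S) = {$, e, x}.
FOLLOW(U): in S::=U a e, U is followed by a e with FIRST {a}; in S::=U a, U is followed by a with FIRST {a}; in Q::=S x U a, U is followed by a with FIRST {a}; in Q'::=U a Q' S', U is followed by a Q' S' with FIRST {a}. Thus FOLLOW(U) = {a}.
FOLLOW(Q'): in Q::=x Q' a S', Q' is followed by a S' with FIRST {a}; in U::=S e Q', the suffix after Q' is empty, so FOLLOW(Q') ⊇ FOLLOW(U) = {a}; in Q'::=U a Q' S', Q' is followed by S' with FIRST {a, e}. Thus FOLLOW(Q') = {a, e}.
FOLLOW(Q): in Q::=a Q, the suffix after Q is empty (adds nothing new); in S'::=a Q, the suffix after Q is empty, so FOLLOW(Q) ⊇ FOLLOW(S') = {a, e, x}; in Q'::=x Q x S', Q is followed by x S' with FIRST {x}. Thus FOLLOW(Q) = {a, e, x}.
FOLLOW(S'): in Q::=x Q' a S', the suffix after S' is empty, so FOLLOW(S') ⊇ FOLLOW(Q) = {a, e, x}; in Q'::=x Q x S', the suffix after S' is empty, so FOLLOW(S') ⊇ FOLLOW(Q') = {a, e}; in Q'::=U a Q' S', the suffix after S' is empty, so FOLLOW(S') ⊇ FOLLOW(Q') = {a, e}. Thus FOLLOW(S') = {a, e, x}.

{a, e, x}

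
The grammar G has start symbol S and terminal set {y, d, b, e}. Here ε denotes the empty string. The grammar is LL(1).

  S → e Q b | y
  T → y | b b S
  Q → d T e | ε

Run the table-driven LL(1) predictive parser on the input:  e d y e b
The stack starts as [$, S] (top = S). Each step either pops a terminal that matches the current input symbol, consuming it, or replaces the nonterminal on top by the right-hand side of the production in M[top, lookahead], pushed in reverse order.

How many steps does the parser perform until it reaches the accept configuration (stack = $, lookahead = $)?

step 1: stack=$ S  input=e d y e b $  — expand S → e Q b
step 2: stack=$ b Q e  input=e d y e b $  — match e
step 3: stack=$ b Q  input=d y e b $  — expand Q → d T e
step 4: stack=$ b e T d  input=d y e b $  — match d
step 5: stack=$ b e T  input=y e b $  — expand T → y
step 6: stack=$ b e y  input=y e b $  — match y
step 7: stack=$ b e  input=e b $  — match e
step 8: stack=$ b  input=b $  — match b
Accept reached after 8 steps.

8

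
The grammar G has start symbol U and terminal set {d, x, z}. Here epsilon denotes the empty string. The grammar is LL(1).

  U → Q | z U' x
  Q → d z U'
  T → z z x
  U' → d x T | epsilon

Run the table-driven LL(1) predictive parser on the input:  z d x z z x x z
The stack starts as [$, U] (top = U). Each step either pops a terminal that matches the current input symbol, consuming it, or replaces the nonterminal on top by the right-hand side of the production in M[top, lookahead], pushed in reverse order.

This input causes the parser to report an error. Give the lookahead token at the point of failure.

z

      Stack      Input              Action
   1  $ U        z d x z z x x z $  expand U → z U' x
   2  $ x U' z   z d x z z x x z $  match z
   3  $ x U'     d x z z x x z $    expand U' → d x T
   4  $ x T x d  d x z z x x z $    match d
   5  $ x T x    x z z x x z $      match x
   6  $ x T      z z x x z $        expand T → z z x
   7  $ x x z z  z z x x z $        match z
   8  $ x x z    z x x z $          match z
   9  $ x x      x x z $            match x
  10  $ x        x z $              match x
  11  $          z $                error: stack empty but input remains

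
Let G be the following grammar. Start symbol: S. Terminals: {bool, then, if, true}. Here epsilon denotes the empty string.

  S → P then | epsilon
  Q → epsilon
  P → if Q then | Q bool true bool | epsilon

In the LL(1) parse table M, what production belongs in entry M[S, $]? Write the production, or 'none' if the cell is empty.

FIRST(Q): from Q→epsilon we get {epsilon}. So FIRST(Q) = {epsilon}.
FIRST(P): from P→if Q then we get {if}; from P→Q bool true bool we get {bool}; from P→epsilon we get {epsilon}. So FIRST(P) = {epsilon, bool, if}.
FIRST(S): from S→P then we get {bool, if, then}; from S→epsilon we get {epsilon}. So FIRST(S) = {epsilon, bool, if, then}.
FOLLOW(S) includes $ since S is the start symbol.
FOLLOW(S): S appears on no right-hand side. Thus FOLLOW(S) = {$}.
For S → P then: FIRST(P then) = {bool, if, then}, so it goes in M[S, t] for t ∈ {bool, if, then}.
For S → epsilon: FIRST(epsilon) = {epsilon}, so it goes in M[S, t] for t ∈ {}; since epsilon ∈ FIRST, also for every t ∈ FOLLOW(S) = {$}.

S → epsilon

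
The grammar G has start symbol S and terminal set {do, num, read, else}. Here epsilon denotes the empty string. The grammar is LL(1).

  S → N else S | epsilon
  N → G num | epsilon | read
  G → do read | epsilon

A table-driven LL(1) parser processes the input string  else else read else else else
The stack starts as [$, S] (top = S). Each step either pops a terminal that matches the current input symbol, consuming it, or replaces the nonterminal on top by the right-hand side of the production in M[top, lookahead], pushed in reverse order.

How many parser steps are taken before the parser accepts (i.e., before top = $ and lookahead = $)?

17

      Stack          Input                            Action
   1  $ S            else else read else else else $  expand S → N else S
   2  $ S else N     else else read else else else $  expand N → epsilon
   3  $ S else       else else read else else else $  match else
   4  $ S            else read else else else $       expand S → N else S
   5  $ S else N     else read else else else $       expand N → epsilon
   6  $ S else       else read else else else $       match else
   7  $ S            read else else else $            expand S → N else S
   8  $ S else N     read else else else $            expand N → read
   9  $ S else read  read else else else $            match read
  10  $ S else       else else else $                 match else
  11  $ S            else else $                      expand S → N else S
  12  $ S else N     else else $                      expand N → epsilon
  13  $ S else       else else $                      match else
  14  $ S            else $                           expand S → N else S
  15  $ S else N     else $                           expand N → epsilon
  16  $ S else       else $                           match else
  17  $ S            $                                expand S → epsilon
Accept reached after 17 steps.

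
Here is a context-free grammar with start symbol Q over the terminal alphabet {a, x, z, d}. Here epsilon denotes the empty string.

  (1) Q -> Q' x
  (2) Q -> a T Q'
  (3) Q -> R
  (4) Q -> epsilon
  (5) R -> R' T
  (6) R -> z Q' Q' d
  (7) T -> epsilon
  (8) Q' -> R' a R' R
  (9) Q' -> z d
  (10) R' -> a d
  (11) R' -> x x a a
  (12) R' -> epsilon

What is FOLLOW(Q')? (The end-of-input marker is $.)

FIRST(T): from T->epsilon we get {epsilon}. So FIRST(T) = {epsilon}.
FIRST(R'): from R'->a d we get {a}; from R'->x x a a we get {x}; from R'->epsilon we get {epsilon}. So FIRST(R') = {epsilon, a, x}.
FIRST(R): from R->R' T we get {epsilon, a, x}; from R->z Q' Q' d we get {z}. So FIRST(R) = {epsilon, a, x, z}.
FIRST(Q'): from Q'->R' a R' R we get {a, x}; from Q'->z d we get {z}. So FIRST(Q') = {a, x, z}.
FIRST(Q): from Q->Q' x we get {a, x, z}; from Q->a T Q' we get {a}; from Q->R we get {epsilon, a, x, z}; from Q->epsilon we get {epsilon}. So FIRST(Q) = {epsilon, a, x, z}.
FOLLOW(Q) includes $ since Q is the start symbol.
FOLLOW(Q): Q appears on no right-hand side. Thus FOLLOW(Q) = {$}.
FOLLOW(Q'): in Q->Q' x, Q' is followed by x with FIRST {x}; in Q->a T Q', the suffix after Q' is empty, so FOLLOW(Q') ⊇ FOLLOW(Q) = {$}; in R->z Q' Q' d (occurrence 1), Q' is followed by Q' d with FIRST {a, x, z}; in R->z Q' Q' d (occurrence 2), Q' is followed by d with FIRST {d}. Thus FOLLOW(Q') = {$, a, d, x, z}.
FOLLOW(R): in Q->R, the suffix after R is empty, so FOLLOW(R) ⊇ FOLLOW(Q) = {$}; in Q'->R' a R' R, the suffix after R is empty, so FOLLOW(R) ⊇ FOLLOW(Q') = {$, a, d, x, z}. Thus FOLLOW(R) = {$, a, d, x, z}.
FOLLOW(T): in Q->a T Q', T is followed by Q' with FIRST {a, x, z}; in R->R' T, the suffix after T is empty, so FOLLOW(T) ⊇ FOLLOW(R) = {$, a, d, x, z}. Thus FOLLOW(T) = {$, a, d, x, z}.
FOLLOW(R'): in R->R' T, R' is followed by T with FIRST {epsilon}; in R->R' T, the suffix after R' is nullable, so FOLLOW(R') ⊇ FOLLOW(R) = {$, a, d, x, z}; in Q'->R' a R' R (occurrence 1), R' is followed by a R' R with FIRST {a}; in Q'->R' a R' R (occurrence 2), R' is followed by R with FIRST {epsilon, a, x, z}; in Q'->R' a R' R (occurrence 2), the suffix after R' is nullable, so FOLLOW(R') ⊇ FOLLOW(Q') = {$, a, d, x, z}. Thus FOLLOW(R') = {$, a, d, x, z}.

{$, a, d, x, z}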